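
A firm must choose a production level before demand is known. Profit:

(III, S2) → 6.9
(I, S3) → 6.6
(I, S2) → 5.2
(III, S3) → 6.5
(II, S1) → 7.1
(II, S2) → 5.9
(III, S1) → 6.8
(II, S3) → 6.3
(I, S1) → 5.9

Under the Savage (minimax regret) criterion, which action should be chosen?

III

Column bests: S1=7.1, S2=6.9, S3=6.6.
I regrets: 1.2, 1.7, 0.0 → max 1.7
II regrets: 0.0, 1.0, 0.3 → max 1.0
III regrets: 0.3, 0.0, 0.1 → max 0.3
Smallest max regret = 0.3 → III.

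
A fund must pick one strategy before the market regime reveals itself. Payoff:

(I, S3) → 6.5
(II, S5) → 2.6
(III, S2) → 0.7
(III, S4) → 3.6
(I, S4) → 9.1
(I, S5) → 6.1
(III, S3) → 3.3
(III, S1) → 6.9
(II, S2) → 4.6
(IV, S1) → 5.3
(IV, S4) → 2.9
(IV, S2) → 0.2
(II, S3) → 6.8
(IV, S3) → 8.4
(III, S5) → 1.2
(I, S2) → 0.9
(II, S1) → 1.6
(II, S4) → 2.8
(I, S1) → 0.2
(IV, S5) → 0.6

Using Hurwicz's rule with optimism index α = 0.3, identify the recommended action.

II

I: 0.3·9.1 + 0.7·0.2 = 2.87
II: 0.3·6.8 + 0.7·1.6 = 3.16
III: 0.3·6.9 + 0.7·0.7 = 2.56
IV: 0.3·8.4 + 0.7·0.2 = 2.66
Highest Hurwicz score = 3.16 → II.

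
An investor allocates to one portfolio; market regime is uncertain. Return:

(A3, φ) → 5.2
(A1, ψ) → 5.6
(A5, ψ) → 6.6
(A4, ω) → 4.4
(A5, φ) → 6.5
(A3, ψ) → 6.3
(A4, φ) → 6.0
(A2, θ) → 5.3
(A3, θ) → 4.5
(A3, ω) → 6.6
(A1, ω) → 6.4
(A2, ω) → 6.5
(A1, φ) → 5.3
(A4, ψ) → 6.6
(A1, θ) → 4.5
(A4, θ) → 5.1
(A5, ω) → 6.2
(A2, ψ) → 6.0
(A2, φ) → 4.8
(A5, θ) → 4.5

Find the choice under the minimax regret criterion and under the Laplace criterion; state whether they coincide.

Column bests: θ=5.3, φ=6.5, ψ=6.6, ω=6.6.
A1 regrets: 0.8, 1.2, 1.0, 0.2 → max 1.2
A2 regrets: 0.0, 1.7, 0.6, 0.1 → max 1.7
A3 regrets: 0.8, 1.3, 0.3, 0.0 → max 1.3
A4 regrets: 0.2, 0.5, 0.0, 2.2 → max 2.2
A5 regrets: 0.8, 0.0, 0.0, 0.4 → max 0.8
Smallest max regret = 0.8 → A5.
Row averages: A1=5.45, A2=5.65, A3=5.65, A4=5.525, A5=5.95
Highest average = 5.95 → A5.

minimax regret → A5; laplace → A5 (agree)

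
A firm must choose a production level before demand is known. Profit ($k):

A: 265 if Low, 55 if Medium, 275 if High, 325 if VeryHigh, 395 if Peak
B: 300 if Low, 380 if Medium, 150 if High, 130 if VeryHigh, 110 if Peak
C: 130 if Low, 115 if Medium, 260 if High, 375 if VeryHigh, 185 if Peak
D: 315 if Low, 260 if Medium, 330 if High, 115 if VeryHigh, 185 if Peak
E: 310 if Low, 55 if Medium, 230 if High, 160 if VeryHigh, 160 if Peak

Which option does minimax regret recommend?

D

Column bests: Low=315, Medium=380, High=330, VeryHigh=375, Peak=395.
A regrets: 50, 325, 55, 50, 0 → max 325
B regrets: 15, 0, 180, 245, 285 → max 285
C regrets: 185, 265, 70, 0, 210 → max 265
D regrets: 0, 120, 0, 260, 210 → max 260
E regrets: 5, 325, 100, 215, 235 → max 325
Smallest max regret = 260 → D.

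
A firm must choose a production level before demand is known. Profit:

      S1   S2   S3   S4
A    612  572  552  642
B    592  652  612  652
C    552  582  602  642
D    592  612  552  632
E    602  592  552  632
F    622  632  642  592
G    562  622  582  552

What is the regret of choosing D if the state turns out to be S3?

Best payoff under S3 is 642.
Regret = 642 − 552 = 90.

90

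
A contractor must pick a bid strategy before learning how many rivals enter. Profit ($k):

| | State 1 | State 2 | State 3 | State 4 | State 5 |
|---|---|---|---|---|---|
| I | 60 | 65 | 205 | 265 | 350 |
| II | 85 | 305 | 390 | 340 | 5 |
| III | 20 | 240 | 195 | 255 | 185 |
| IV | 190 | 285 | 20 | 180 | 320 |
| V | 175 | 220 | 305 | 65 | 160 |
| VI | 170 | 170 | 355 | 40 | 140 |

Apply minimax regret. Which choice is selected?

III

Column bests: State 1=190, State 2=305, State 3=390, State 4=340, State 5=350.
I regrets: 130, 240, 185, 75, 0 → max 240
II regrets: 105, 0, 0, 0, 345 → max 345
III regrets: 170, 65, 195, 85, 165 → max 195
IV regrets: 0, 20, 370, 160, 30 → max 370
V regrets: 15, 85, 85, 275, 190 → max 275
VI regrets: 20, 135, 35, 300, 210 → max 300
Smallest max regret = 195 → III.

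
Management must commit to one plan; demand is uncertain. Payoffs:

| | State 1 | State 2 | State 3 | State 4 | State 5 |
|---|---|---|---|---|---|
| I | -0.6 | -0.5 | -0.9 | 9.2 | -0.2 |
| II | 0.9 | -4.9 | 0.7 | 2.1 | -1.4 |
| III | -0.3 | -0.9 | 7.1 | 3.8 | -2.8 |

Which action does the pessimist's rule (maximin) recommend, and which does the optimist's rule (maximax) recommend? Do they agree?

Row minima: I=-0.9, II=-4.9, III=-2.8
Best worst-case = -0.9 → I.
Row maxima: I=9.2, II=2.1, III=7.1
Best best-case = 9.2 → I.

maximin → I; maximax → I (agree)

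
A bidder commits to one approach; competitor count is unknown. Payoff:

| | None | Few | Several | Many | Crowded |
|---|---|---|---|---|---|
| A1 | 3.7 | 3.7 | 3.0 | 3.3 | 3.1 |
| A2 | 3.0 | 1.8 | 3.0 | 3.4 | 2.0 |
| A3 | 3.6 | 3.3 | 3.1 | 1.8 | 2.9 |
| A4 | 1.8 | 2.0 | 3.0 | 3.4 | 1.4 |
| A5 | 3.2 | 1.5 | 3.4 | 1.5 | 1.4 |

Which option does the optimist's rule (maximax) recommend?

A1

Row maxima: A1=3.7, A2=3.4, A3=3.6, A4=3.4, A5=3.4
Best best-case = 3.7 → A1.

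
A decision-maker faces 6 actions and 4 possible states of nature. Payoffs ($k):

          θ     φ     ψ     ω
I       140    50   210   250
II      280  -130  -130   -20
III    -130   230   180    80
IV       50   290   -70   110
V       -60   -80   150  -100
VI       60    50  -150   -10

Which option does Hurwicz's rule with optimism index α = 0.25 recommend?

I: 0.25·250 + 0.75·50 = 100
II: 0.25·280 + 0.75·(-130) = -27.5
III: 0.25·230 + 0.75·(-130) = -40
IV: 0.25·290 + 0.75·(-70) = 20
V: 0.25·150 + 0.75·(-100) = -37.5
VI: 0.25·60 + 0.75·(-150) = -97.5
Highest Hurwicz score = 100 → I.

I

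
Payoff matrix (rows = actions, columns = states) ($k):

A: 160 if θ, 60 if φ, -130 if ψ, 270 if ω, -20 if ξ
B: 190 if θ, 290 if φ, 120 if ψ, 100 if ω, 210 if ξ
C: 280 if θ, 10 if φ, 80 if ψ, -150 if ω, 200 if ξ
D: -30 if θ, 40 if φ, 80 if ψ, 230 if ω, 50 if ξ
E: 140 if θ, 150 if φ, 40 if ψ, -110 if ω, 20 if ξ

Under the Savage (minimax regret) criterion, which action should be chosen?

Column bests: θ=280, φ=290, ψ=120, ω=270, ξ=210.
A regrets: 120, 230, 250, 0, 230 → max 250
B regrets: 90, 0, 0, 170, 0 → max 170
C regrets: 0, 280, 40, 420, 10 → max 420
D regrets: 310, 250, 40, 40, 160 → max 310
E regrets: 140, 140, 80, 380, 190 → max 380
Smallest max regret = 170 → B.

B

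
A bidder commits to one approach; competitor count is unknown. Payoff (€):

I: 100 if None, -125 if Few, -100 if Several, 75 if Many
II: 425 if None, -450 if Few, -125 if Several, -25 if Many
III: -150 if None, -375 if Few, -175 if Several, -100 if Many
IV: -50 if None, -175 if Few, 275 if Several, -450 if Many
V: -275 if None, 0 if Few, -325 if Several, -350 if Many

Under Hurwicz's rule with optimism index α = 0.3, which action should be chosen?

I

I: 0.3·100 + 0.7·(-125) = -57.5
II: 0.3·425 + 0.7·(-450) = -187.5
III: 0.3·(-100) + 0.7·(-375) = -292.5
IV: 0.3·275 + 0.7·(-450) = -232.5
V: 0.3·0 + 0.7·(-350) = -245
Highest Hurwicz score = -57.5 → I.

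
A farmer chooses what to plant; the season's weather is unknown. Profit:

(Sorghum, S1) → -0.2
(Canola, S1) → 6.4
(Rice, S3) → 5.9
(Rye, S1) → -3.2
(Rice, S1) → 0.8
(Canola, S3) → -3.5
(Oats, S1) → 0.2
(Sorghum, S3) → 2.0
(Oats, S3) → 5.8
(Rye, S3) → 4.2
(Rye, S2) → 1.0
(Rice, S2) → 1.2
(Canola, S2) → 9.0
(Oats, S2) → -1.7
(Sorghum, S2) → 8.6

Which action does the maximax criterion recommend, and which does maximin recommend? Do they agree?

Row maxima: Rye=4.2, Sorghum=8.6, Rice=5.9, Canola=9.0, Oats=5.8
Best best-case = 9.0 → Canola.
Row minima: Rye=-3.2, Sorghum=-0.2, Rice=0.8, Canola=-3.5, Oats=-1.7
Best worst-case = 0.8 → Rice.

maximax → Canola; maximin → Rice (disagree)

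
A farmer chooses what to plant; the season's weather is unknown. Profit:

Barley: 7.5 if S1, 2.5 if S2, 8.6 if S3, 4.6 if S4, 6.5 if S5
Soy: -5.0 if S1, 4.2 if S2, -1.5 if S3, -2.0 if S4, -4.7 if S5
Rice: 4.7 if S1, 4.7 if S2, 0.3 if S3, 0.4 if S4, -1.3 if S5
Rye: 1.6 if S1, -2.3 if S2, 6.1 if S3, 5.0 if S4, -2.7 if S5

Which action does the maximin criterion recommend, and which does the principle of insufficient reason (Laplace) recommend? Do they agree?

Row minima: Barley=2.5, Soy=-5.0, Rice=-1.3, Rye=-2.7
Best worst-case = 2.5 → Barley.
Row averages: Barley=5.94, Soy=-1.8, Rice=1.76, Rye=1.54
Highest average = 5.94 → Barley.

maximin → Barley; laplace → Barley (agree)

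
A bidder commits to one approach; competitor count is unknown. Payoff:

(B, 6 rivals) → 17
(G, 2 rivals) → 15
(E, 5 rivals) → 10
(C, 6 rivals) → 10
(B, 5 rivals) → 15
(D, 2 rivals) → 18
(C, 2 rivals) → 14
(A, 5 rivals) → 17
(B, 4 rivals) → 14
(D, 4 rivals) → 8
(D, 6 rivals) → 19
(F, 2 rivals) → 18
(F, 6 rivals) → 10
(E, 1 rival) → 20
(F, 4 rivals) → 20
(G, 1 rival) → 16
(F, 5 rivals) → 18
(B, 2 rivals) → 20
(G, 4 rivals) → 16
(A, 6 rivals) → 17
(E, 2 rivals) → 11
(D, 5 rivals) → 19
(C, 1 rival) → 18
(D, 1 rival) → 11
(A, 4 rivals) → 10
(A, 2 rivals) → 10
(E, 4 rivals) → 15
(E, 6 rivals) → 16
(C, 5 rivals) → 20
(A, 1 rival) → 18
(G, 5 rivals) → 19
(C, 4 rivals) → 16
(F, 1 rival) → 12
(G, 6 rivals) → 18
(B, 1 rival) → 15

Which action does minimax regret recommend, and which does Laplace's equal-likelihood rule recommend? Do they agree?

Column bests: 1 rival=20, 2 rivals=20, 4 rivals=20, 5 rivals=20, 6 rivals=19.
A regrets: 2, 10, 10, 3, 2 → max 10
B regrets: 5, 0, 6, 5, 2 → max 6
C regrets: 2, 6, 4, 0, 9 → max 9
D regrets: 9, 2, 12, 1, 0 → max 12
E regrets: 0, 9, 5, 10, 3 → max 10
F regrets: 8, 2, 0, 2, 9 → max 9
G regrets: 4, 5, 4, 1, 1 → max 5
Smallest max regret = 5 → G.
Row averages: A=14.4, B=16.2, C=15.6, D=15, E=14.4, F=15.6, G=16.8
Highest average = 16.8 → G.

minimax regret → G; laplace → G (agree)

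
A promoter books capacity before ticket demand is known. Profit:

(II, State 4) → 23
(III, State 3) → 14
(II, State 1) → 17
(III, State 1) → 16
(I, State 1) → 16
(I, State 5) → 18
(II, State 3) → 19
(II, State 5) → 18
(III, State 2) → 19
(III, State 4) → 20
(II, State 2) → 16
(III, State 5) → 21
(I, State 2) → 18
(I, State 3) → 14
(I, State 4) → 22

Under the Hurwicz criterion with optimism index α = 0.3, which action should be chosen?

II

I: 0.3·22 + 0.7·14 = 16.4
II: 0.3·23 + 0.7·16 = 18.1
III: 0.3·21 + 0.7·14 = 16.1
Highest Hurwicz score = 18.1 → II.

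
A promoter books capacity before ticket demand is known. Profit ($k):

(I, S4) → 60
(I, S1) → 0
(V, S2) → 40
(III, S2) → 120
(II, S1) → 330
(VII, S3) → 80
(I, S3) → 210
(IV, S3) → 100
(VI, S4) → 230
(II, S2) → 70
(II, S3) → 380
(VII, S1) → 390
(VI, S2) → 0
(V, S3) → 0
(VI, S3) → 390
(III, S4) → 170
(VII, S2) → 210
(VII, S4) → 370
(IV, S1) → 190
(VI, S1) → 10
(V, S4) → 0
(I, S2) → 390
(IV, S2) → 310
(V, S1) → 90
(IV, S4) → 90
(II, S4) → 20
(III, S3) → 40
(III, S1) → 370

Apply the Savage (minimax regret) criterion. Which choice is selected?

Column bests: S1=390, S2=390, S3=390, S4=370.
I regrets: 390, 0, 180, 310 → max 390
II regrets: 60, 320, 10, 350 → max 350
III regrets: 20, 270, 350, 200 → max 350
IV regrets: 200, 80, 290, 280 → max 290
V regrets: 300, 350, 390, 370 → max 390
VI regrets: 380, 390, 0, 140 → max 390
VII regrets: 0, 180, 310, 0 → max 310
Smallest max regret = 290 → IV.

IV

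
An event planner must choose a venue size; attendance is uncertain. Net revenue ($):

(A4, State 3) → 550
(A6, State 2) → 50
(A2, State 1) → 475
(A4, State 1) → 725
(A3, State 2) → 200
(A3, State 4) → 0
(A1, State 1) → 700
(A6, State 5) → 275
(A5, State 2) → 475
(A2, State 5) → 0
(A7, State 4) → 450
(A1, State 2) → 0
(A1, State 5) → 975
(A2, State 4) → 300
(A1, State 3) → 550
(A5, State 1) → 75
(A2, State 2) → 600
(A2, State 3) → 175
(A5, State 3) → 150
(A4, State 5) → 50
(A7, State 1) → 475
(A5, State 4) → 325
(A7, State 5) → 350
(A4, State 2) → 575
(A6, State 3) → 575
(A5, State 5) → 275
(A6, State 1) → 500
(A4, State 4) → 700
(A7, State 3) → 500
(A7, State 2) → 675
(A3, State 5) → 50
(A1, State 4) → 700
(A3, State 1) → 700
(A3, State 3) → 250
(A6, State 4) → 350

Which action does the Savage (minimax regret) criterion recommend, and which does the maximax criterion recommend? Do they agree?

minimax regret → A7; maximax → A1 (disagree)

Column bests: State 1=725, State 2=675, State 3=575, State 4=700, State 5=975.
A1 regrets: 25, 675, 25, 0, 0 → max 675
A2 regrets: 250, 75, 400, 400, 975 → max 975
A3 regrets: 25, 475, 325, 700, 925 → max 925
A4 regrets: 0, 100, 25, 0, 925 → max 925
A5 regrets: 650, 200, 425, 375, 700 → max 700
A6 regrets: 225, 625, 0, 350, 700 → max 700
A7 regrets: 250, 0, 75, 250, 625 → max 625
Smallest max regret = 625 → A7.
Row maxima: A1=975, A2=600, A3=700, A4=725, A5=475, A6=575, A7=675
Best best-case = 975 → A1.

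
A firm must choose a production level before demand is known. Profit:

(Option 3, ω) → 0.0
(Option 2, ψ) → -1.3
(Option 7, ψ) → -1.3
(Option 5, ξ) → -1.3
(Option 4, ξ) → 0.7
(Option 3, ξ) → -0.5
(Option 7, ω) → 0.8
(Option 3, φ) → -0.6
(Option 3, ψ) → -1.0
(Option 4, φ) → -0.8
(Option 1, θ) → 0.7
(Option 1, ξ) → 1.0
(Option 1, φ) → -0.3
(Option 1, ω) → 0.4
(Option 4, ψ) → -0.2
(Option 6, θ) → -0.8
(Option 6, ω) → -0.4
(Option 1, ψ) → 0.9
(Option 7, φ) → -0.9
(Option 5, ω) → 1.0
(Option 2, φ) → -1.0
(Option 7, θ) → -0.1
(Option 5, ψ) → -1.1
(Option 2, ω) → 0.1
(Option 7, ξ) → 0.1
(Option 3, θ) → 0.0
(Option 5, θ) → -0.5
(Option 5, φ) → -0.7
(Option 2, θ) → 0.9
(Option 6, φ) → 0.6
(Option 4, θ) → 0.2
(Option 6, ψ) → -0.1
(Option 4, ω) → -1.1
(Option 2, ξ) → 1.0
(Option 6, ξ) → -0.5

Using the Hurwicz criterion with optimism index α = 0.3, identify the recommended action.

Option 1

Option 1: 0.3·1.0 + 0.7·(-0.3) = 0.09
Option 2: 0.3·1.0 + 0.7·(-1.3) = -0.61
Option 3: 0.3·0.0 + 0.7·(-1.0) = -0.7
Option 4: 0.3·0.7 + 0.7·(-1.1) = -0.56
Option 5: 0.3·1.0 + 0.7·(-1.3) = -0.61
Option 6: 0.3·0.6 + 0.7·(-0.8) = -0.38
Option 7: 0.3·0.8 + 0.7·(-1.3) = -0.67
Highest Hurwicz score = 0.09 → Option 1.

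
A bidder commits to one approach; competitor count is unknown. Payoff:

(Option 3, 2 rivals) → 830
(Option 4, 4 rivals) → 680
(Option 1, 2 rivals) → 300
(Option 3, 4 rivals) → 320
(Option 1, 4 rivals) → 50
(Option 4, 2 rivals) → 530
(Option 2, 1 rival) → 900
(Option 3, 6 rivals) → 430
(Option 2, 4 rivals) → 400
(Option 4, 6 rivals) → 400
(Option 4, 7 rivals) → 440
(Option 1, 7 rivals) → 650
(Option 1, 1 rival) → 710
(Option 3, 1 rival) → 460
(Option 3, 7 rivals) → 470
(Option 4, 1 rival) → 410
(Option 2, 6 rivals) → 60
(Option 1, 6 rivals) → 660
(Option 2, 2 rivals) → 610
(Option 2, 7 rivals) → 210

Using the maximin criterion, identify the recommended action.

Row minima: Option 1=50, Option 2=60, Option 3=320, Option 4=400
Best worst-case = 400 → Option 4.

Option 4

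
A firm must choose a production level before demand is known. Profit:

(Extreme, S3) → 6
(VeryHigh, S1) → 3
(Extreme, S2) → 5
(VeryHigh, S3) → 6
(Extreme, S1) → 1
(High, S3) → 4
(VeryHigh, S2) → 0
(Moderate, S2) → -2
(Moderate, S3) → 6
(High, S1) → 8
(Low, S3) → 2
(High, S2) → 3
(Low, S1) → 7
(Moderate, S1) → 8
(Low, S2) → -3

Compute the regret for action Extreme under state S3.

Best payoff under S3 is 6.
Regret = 6 − 6 = 0.

0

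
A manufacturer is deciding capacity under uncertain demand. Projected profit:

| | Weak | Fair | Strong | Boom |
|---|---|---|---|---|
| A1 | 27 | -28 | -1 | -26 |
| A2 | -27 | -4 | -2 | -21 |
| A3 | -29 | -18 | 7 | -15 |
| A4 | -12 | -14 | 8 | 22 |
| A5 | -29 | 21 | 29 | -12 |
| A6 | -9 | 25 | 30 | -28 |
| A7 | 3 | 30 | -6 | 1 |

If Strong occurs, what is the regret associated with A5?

Best payoff under Strong is 30.
Regret = 30 − 29 = 1.

1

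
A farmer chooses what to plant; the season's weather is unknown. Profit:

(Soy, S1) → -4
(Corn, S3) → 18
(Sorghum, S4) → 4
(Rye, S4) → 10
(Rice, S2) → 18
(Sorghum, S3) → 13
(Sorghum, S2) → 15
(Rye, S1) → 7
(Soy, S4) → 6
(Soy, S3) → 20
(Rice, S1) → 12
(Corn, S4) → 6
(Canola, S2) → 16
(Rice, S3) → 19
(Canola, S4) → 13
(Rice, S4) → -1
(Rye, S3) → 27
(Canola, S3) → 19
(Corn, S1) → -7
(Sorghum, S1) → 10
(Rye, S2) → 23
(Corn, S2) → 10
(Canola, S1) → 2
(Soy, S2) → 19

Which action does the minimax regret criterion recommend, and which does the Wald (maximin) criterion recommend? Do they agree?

Column bests: S1=12, S2=23, S3=27, S4=13.
Corn regrets: 19, 13, 9, 7 → max 19
Sorghum regrets: 2, 8, 14, 9 → max 14
Soy regrets: 16, 4, 7, 7 → max 16
Rye regrets: 5, 0, 0, 3 → max 5
Canola regrets: 10, 7, 8, 0 → max 10
Rice regrets: 0, 5, 8, 14 → max 14
Smallest max regret = 5 → Rye.
Row minima: Corn=-7, Sorghum=4, Soy=-4, Rye=7, Canola=2, Rice=-1
Best worst-case = 7 → Rye.

minimax regret → Rye; maximin → Rye (agree)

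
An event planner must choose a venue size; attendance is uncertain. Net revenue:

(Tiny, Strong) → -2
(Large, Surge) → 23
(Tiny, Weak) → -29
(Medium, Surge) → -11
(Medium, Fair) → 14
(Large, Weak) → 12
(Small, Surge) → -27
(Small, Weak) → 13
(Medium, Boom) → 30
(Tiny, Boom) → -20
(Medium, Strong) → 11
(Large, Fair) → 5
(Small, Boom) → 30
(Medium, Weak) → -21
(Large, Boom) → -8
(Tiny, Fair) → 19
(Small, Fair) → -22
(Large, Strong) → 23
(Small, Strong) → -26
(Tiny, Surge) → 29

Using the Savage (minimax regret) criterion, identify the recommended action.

Large

Column bests: Weak=13, Fair=19, Strong=23, Boom=30, Surge=29.
Tiny regrets: 42, 0, 25, 50, 0 → max 50
Small regrets: 0, 41, 49, 0, 56 → max 56
Medium regrets: 34, 5, 12, 0, 40 → max 40
Large regrets: 1, 14, 0, 38, 6 → max 38
Smallest max regret = 38 → Large.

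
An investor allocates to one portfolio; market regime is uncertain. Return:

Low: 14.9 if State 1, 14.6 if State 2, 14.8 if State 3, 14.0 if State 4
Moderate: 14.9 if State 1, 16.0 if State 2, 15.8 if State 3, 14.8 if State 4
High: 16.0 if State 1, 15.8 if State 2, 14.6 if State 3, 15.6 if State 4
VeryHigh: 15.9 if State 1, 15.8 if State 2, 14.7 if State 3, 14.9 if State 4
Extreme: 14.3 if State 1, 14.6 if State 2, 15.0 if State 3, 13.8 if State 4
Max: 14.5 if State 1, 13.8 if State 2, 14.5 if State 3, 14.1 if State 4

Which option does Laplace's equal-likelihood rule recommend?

High

Row averages: Low=14.575, Moderate=15.375, High=15.5, VeryHigh=15.325, Extreme=14.425, Max=14.225
Highest average = 15.5 → High.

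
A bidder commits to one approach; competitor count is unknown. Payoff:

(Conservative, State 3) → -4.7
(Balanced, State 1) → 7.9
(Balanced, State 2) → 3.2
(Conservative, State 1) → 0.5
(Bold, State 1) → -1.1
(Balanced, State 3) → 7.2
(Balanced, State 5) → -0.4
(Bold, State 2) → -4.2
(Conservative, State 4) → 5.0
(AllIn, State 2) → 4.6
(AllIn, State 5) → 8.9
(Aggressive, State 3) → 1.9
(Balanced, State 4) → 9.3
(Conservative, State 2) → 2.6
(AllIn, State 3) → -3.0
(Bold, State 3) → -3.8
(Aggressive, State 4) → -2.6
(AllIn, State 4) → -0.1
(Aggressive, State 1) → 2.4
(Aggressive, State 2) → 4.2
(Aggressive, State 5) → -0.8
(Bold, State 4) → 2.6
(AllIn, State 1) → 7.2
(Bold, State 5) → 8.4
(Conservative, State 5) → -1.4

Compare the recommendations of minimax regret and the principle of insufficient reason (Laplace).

Column bests: State 1=7.9, State 2=4.6, State 3=7.2, State 4=9.3, State 5=8.9.
Conservative regrets: 7.4, 2.0, 11.9, 4.3, 10.3 → max 11.9
Balanced regrets: 0.0, 1.4, 0.0, 0.0, 9.3 → max 9.3
Aggressive regrets: 5.5, 0.4, 5.3, 11.9, 9.7 → max 11.9
Bold regrets: 9.0, 8.8, 11.0, 6.7, 0.5 → max 11.0
AllIn regrets: 0.7, 0.0, 10.2, 9.4, 0.0 → max 10.2
Smallest max regret = 9.3 → Balanced.
Row averages: Conservative=0.4, Balanced=5.44, Aggressive=1.02, Bold=0.38, AllIn=3.52
Highest average = 5.44 → Balanced.

minimax regret → Balanced; laplace → Balanced (agree)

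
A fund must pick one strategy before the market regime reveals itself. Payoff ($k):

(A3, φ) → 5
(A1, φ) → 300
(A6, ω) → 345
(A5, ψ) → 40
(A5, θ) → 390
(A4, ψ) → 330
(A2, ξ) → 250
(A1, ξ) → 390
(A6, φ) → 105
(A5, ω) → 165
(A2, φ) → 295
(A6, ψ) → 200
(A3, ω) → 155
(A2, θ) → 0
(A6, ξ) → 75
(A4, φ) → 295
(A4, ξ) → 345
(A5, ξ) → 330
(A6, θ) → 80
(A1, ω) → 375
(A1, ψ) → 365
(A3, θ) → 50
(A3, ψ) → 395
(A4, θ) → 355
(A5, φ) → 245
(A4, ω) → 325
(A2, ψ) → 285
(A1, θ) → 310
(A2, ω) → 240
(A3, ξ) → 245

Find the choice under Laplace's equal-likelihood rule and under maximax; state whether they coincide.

laplace → A1; maximax → A3 (disagree)

Row averages: A1=348, A2=214, A3=170, A4=330, A5=234, A6=161
Highest average = 348 → A1.
Row maxima: A1=390, A2=295, A3=395, A4=355, A5=390, A6=345
Best best-case = 395 → A3.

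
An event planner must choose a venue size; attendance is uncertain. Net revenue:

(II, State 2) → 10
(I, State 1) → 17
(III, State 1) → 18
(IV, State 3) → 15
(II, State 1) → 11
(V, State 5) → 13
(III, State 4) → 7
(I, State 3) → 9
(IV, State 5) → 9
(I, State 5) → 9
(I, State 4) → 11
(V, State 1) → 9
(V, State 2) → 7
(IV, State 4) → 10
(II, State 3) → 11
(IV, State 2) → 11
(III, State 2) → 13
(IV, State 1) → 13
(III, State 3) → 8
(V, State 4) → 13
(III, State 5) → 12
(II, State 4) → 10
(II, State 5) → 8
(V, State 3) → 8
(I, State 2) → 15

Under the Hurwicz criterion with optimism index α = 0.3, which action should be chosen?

I

I: 0.3·17 + 0.7·9 = 11.4
II: 0.3·11 + 0.7·8 = 8.9
III: 0.3·18 + 0.7·7 = 10.3
IV: 0.3·15 + 0.7·9 = 10.8
V: 0.3·13 + 0.7·7 = 8.8
Highest Hurwicz score = 11.4 → I.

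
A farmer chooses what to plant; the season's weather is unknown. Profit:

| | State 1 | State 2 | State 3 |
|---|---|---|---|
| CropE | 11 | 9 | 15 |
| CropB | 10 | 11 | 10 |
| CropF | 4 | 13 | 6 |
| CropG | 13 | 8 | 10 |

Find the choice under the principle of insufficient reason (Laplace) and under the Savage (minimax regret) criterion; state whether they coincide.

Row averages: CropE=35/3, CropB=31/3, CropF=23/3, CropG=31/3
Highest average = 35/3 → CropE.
Column bests: State 1=13, State 2=13, State 3=15.
CropE regrets: 2, 4, 0 → max 4
CropB regrets: 3, 2, 5 → max 5
CropF regrets: 9, 0, 9 → max 9
CropG regrets: 0, 5, 5 → max 5
Smallest max regret = 4 → CropE.

laplace → CropE; minimax regret → CropE (agree)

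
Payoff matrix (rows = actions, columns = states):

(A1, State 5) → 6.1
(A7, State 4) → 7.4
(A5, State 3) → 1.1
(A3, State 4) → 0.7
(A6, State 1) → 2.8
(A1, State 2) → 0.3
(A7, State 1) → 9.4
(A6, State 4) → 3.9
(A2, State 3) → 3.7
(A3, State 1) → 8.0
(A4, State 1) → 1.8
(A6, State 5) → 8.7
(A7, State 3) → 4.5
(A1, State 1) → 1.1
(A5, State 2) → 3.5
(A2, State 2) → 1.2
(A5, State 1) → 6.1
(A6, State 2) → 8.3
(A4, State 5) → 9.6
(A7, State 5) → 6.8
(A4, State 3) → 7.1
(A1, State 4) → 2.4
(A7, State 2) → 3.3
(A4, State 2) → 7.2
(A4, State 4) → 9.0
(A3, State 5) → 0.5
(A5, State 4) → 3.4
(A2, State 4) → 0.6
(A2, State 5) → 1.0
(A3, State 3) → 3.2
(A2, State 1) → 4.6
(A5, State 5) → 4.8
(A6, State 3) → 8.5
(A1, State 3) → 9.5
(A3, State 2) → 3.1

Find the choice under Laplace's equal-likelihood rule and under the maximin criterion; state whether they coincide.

laplace → A4; maximin → A7 (disagree)

Row averages: A1=3.88, A2=2.22, A3=3.1, A4=6.94, A5=3.78, A6=6.44, A7=6.28
Highest average = 6.94 → A4.
Row minima: A1=0.3, A2=0.6, A3=0.5, A4=1.8, A5=1.1, A6=2.8, A7=3.3
Best worst-case = 3.3 → A7.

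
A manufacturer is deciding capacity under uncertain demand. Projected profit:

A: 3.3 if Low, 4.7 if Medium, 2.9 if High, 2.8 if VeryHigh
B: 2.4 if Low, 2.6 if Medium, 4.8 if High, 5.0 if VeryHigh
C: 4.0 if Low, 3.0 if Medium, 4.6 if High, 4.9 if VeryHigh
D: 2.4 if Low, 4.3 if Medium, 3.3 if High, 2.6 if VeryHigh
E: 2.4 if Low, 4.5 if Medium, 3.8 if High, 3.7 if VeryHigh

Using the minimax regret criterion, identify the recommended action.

Column bests: Low=4.0, Medium=4.7, High=4.8, VeryHigh=5.0.
A regrets: 0.7, 0.0, 1.9, 2.2 → max 2.2
B regrets: 1.6, 2.1, 0.0, 0.0 → max 2.1
C regrets: 0.0, 1.7, 0.2, 0.1 → max 1.7
D regrets: 1.6, 0.4, 1.5, 2.4 → max 2.4
E regrets: 1.6, 0.2, 1.0, 1.3 → max 1.6
Smallest max regret = 1.6 → E.

E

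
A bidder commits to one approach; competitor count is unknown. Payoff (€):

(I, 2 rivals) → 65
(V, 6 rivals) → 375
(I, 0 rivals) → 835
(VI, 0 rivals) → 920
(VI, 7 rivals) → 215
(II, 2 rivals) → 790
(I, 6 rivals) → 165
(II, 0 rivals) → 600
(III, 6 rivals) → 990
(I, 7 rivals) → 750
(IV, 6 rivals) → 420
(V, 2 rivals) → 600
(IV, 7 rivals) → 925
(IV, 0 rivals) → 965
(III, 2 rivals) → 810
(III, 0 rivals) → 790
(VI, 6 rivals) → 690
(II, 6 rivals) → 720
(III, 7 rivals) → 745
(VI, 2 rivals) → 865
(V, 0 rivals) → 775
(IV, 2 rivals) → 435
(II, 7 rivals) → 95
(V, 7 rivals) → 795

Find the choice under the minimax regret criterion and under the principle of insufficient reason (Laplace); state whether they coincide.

Column bests: 0 rivals=965, 2 rivals=865, 6 rivals=990, 7 rivals=925.
I regrets: 130, 800, 825, 175 → max 825
II regrets: 365, 75, 270, 830 → max 830
III regrets: 175, 55, 0, 180 → max 180
IV regrets: 0, 430, 570, 0 → max 570
V regrets: 190, 265, 615, 130 → max 615
VI regrets: 45, 0, 300, 710 → max 710
Smallest max regret = 180 → III.
Row averages: I=453.75, II=551.25, III=833.75, IV=686.25, V=636.25, VI=672.5
Highest average = 833.75 → III.

minimax regret → III; laplace → III (agree)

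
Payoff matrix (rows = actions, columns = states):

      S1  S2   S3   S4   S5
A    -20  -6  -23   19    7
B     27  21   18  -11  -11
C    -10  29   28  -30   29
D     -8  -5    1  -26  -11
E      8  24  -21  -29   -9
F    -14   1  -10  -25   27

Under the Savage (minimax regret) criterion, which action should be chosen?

Column bests: S1=27, S2=29, S3=28, S4=19, S5=29.
A regrets: 47, 35, 51, 0, 22 → max 51
B regrets: 0, 8, 10, 30, 40 → max 40
C regrets: 37, 0, 0, 49, 0 → max 49
D regrets: 35, 34, 27, 45, 40 → max 45
E regrets: 19, 5, 49, 48, 38 → max 49
F regrets: 41, 28, 38, 44, 2 → max 44
Smallest max regret = 40 → B.

B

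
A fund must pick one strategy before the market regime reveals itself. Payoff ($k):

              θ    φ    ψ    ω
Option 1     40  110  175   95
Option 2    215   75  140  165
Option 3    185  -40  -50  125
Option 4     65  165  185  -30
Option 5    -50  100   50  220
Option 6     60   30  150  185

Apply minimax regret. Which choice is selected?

Column bests: θ=215, φ=165, ψ=185, ω=220.
Option 1 regrets: 175, 55, 10, 125 → max 175
Option 2 regrets: 0, 90, 45, 55 → max 90
Option 3 regrets: 30, 205, 235, 95 → max 235
Option 4 regrets: 150, 0, 0, 250 → max 250
Option 5 regrets: 265, 65, 135, 0 → max 265
Option 6 regrets: 155, 135, 35, 35 → max 155
Smallest max regret = 90 → Option 2.

Option 2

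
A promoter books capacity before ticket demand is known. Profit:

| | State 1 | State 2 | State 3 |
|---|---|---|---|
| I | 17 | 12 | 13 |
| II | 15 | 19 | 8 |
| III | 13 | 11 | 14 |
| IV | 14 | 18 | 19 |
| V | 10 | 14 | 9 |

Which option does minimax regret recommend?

IV

Column bests: State 1=17, State 2=19, State 3=19.
I regrets: 0, 7, 6 → max 7
II regrets: 2, 0, 11 → max 11
III regrets: 4, 8, 5 → max 8
IV regrets: 3, 1, 0 → max 3
V regrets: 7, 5, 10 → max 10
Smallest max regret = 3 → IV.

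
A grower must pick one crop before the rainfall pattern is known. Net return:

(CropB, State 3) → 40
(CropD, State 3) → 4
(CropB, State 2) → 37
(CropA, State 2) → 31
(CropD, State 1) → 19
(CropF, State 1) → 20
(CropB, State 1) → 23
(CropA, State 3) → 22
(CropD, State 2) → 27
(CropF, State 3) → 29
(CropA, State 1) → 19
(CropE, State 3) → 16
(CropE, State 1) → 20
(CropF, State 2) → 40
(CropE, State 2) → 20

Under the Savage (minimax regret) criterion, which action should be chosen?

CropB

Column bests: State 1=23, State 2=40, State 3=40.
CropE regrets: 3, 20, 24 → max 24
CropD regrets: 4, 13, 36 → max 36
CropB regrets: 0, 3, 0 → max 3
CropF regrets: 3, 0, 11 → max 11
CropA regrets: 4, 9, 18 → max 18
Smallest max regret = 3 → CropB.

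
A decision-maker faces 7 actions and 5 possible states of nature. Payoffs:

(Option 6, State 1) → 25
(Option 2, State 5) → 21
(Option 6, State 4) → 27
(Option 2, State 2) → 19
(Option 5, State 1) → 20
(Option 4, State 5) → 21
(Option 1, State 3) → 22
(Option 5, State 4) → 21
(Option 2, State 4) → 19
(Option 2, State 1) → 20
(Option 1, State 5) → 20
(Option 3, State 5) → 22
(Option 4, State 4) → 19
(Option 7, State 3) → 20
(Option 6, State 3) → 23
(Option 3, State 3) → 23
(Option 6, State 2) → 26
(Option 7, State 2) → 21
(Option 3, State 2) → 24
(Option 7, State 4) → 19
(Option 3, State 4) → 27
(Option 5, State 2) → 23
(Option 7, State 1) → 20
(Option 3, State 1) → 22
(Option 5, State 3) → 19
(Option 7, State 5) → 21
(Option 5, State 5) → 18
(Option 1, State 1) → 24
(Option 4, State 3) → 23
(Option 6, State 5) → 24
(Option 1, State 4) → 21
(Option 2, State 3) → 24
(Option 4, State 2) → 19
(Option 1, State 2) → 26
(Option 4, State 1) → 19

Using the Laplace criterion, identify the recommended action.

Row averages: Option 1=22.6, Option 2=20.6, Option 3=23.6, Option 4=20.2, Option 5=20.2, Option 6=25, Option 7=20.2
Highest average = 25 → Option 6.

Option 6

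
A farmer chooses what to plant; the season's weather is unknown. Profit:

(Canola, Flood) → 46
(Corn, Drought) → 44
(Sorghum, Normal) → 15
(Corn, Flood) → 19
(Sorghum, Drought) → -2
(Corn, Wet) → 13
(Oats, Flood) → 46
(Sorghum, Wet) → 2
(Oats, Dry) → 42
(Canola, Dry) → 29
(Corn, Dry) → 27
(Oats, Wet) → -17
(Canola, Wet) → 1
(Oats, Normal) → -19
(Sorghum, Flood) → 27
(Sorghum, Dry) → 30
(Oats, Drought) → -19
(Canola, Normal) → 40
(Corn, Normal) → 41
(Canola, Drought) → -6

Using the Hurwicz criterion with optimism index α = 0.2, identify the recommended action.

Corn

Canola: 0.2·46 + 0.8·(-6) = 4.4
Oats: 0.2·46 + 0.8·(-19) = -6
Corn: 0.2·44 + 0.8·13 = 19.2
Sorghum: 0.2·30 + 0.8·(-2) = 4.4
Highest Hurwicz score = 19.2 → Corn.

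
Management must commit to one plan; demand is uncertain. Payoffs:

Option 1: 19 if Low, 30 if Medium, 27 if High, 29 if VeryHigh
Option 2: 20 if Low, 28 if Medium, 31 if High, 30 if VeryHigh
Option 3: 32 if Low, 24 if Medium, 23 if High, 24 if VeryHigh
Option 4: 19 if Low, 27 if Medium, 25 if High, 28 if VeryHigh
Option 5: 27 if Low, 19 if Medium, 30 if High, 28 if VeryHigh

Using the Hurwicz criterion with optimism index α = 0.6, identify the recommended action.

Option 1: 0.6·30 + 0.4·19 = 25.6
Option 2: 0.6·31 + 0.4·20 = 26.6
Option 3: 0.6·32 + 0.4·23 = 28.4
Option 4: 0.6·28 + 0.4·19 = 24.4
Option 5: 0.6·30 + 0.4·19 = 25.6
Highest Hurwicz score = 28.4 → Option 3.

Option 3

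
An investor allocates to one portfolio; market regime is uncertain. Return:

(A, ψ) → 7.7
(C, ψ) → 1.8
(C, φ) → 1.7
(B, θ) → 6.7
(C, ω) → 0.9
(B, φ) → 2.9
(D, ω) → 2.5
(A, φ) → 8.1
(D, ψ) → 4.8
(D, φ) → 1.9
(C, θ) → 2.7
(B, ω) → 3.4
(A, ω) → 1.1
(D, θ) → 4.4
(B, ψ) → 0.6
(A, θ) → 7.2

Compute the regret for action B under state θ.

0.5

Best payoff under θ is 7.2.
Regret = 7.2 − 6.7 = 0.5.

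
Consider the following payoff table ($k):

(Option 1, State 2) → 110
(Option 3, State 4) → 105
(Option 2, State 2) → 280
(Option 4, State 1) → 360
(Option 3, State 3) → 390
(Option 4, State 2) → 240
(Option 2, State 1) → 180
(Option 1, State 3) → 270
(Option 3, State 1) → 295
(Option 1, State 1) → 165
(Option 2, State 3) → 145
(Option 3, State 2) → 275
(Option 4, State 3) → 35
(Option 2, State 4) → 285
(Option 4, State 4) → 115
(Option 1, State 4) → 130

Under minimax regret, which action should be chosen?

Option 3

Column bests: State 1=360, State 2=280, State 3=390, State 4=285.
Option 1 regrets: 195, 170, 120, 155 → max 195
Option 2 regrets: 180, 0, 245, 0 → max 245
Option 3 regrets: 65, 5, 0, 180 → max 180
Option 4 regrets: 0, 40, 355, 170 → max 355
Smallest max regret = 180 → Option 3.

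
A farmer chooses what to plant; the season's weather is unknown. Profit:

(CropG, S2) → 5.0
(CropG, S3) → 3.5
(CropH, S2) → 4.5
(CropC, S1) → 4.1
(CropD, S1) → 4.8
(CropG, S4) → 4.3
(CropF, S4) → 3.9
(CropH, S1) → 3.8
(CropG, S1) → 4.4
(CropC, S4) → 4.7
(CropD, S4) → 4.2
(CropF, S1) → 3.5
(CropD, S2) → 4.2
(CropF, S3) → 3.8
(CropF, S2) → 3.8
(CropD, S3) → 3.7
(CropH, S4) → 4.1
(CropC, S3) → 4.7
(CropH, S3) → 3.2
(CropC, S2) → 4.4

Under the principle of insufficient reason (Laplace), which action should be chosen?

Row averages: CropF=3.75, CropG=4.3, CropC=4.475, CropH=3.9, CropD=4.225
Highest average = 4.475 → CropC.

CropC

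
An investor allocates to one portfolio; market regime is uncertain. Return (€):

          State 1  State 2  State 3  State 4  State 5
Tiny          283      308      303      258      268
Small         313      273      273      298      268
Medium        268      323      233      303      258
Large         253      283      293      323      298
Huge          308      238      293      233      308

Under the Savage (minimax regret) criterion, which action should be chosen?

Column bests: State 1=313, State 2=323, State 3=303, State 4=323, State 5=308.
Tiny regrets: 30, 15, 0, 65, 40 → max 65
Small regrets: 0, 50, 30, 25, 40 → max 50
Medium regrets: 45, 0, 70, 20, 50 → max 70
Large regrets: 60, 40, 10, 0, 10 → max 60
Huge regrets: 5, 85, 10, 90, 0 → max 90
Smallest max regret = 50 → Small.

Small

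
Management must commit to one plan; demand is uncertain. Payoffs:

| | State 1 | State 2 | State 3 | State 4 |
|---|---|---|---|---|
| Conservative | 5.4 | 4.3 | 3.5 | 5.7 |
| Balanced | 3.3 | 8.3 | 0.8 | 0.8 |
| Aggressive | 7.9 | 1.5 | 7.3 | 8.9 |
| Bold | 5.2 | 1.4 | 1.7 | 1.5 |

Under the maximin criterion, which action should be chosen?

Conservative

Row minima: Conservative=3.5, Balanced=0.8, Aggressive=1.5, Bold=1.4
Best worst-case = 3.5 → Conservative.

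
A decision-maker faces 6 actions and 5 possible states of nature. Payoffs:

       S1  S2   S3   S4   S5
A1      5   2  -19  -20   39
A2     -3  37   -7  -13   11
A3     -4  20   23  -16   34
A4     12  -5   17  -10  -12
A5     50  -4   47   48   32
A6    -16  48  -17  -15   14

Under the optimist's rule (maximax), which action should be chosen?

A5

Row maxima: A1=39, A2=37, A3=34, A4=17, A5=50, A6=48
Best best-case = 50 → A5.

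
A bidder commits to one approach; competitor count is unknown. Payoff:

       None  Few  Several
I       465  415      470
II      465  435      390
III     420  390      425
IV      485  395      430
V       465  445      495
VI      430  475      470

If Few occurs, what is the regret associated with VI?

Best payoff under Few is 475.
Regret = 475 − 475 = 0.

0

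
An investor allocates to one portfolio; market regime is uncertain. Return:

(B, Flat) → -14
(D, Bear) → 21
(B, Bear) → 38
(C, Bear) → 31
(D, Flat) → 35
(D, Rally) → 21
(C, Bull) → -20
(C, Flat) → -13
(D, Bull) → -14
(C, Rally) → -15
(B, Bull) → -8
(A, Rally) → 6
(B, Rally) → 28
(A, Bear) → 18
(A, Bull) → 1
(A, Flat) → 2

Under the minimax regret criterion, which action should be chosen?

Column bests: Bear=38, Flat=35, Bull=1, Rally=28.
A regrets: 20, 33, 0, 22 → max 33
B regrets: 0, 49, 9, 0 → max 49
C regrets: 7, 48, 21, 43 → max 48
D regrets: 17, 0, 15, 7 → max 17
Smallest max regret = 17 → D.

D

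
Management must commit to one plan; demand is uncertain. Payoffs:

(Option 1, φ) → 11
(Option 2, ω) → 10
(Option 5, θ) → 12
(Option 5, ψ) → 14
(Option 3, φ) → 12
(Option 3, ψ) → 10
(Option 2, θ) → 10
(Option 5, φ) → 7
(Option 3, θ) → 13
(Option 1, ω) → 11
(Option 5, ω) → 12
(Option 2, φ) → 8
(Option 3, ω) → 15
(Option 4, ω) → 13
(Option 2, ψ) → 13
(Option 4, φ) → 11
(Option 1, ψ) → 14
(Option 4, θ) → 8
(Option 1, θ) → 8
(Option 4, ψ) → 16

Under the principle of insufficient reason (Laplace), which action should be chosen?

Option 3

Row averages: Option 1=11, Option 2=10.25, Option 3=12.5, Option 4=12, Option 5=11.25
Highest average = 12.5 → Option 3.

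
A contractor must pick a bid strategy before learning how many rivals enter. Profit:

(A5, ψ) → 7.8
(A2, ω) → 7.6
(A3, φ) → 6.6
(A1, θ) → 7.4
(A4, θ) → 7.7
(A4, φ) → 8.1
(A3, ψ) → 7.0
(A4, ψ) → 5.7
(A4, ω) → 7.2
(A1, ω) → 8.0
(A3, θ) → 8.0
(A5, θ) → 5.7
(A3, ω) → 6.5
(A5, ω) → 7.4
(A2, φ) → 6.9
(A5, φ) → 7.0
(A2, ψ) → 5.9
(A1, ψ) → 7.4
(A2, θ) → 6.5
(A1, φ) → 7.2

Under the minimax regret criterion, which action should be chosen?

Column bests: θ=8.0, φ=8.1, ψ=7.8, ω=8.0.
A1 regrets: 0.6, 0.9, 0.4, 0.0 → max 0.9
A2 regrets: 1.5, 1.2, 1.9, 0.4 → max 1.9
A3 regrets: 0.0, 1.5, 0.8, 1.5 → max 1.5
A4 regrets: 0.3, 0.0, 2.1, 0.8 → max 2.1
A5 regrets: 2.3, 1.1, 0.0, 0.6 → max 2.3
Smallest max regret = 0.9 → A1.

A1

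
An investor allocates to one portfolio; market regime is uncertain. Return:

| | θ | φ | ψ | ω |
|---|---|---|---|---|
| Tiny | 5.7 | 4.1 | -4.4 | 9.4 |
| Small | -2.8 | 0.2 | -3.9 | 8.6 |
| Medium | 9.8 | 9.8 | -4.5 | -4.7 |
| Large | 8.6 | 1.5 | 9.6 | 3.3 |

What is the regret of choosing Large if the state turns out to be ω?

6.1

Best payoff under ω is 9.4.
Regret = 9.4 − 3.3 = 6.1.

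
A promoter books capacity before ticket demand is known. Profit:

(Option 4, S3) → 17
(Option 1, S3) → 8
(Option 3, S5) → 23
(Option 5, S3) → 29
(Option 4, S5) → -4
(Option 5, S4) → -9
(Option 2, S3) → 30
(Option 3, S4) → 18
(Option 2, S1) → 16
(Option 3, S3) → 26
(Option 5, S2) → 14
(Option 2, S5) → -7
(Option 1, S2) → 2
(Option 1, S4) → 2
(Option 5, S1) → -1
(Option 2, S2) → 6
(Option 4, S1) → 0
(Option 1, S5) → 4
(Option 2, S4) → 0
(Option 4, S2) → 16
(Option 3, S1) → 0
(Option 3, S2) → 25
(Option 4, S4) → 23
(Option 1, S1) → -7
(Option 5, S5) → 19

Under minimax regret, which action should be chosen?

Option 3

Column bests: S1=16, S2=25, S3=30, S4=23, S5=23.
Option 1 regrets: 23, 23, 22, 21, 19 → max 23
Option 2 regrets: 0, 19, 0, 23, 30 → max 30
Option 3 regrets: 16, 0, 4, 5, 0 → max 16
Option 4 regrets: 16, 9, 13, 0, 27 → max 27
Option 5 regrets: 17, 11, 1, 32, 4 → max 32
Smallest max regret = 16 → Option 3.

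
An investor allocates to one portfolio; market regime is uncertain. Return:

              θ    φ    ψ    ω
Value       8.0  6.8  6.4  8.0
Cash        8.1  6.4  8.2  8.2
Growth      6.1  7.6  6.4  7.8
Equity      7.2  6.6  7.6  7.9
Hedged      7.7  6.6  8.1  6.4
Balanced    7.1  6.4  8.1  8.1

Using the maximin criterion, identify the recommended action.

Equity

Row minima: Value=6.4, Cash=6.4, Growth=6.1, Equity=6.6, Hedged=6.4, Balanced=6.4
Best worst-case = 6.6 → Equity.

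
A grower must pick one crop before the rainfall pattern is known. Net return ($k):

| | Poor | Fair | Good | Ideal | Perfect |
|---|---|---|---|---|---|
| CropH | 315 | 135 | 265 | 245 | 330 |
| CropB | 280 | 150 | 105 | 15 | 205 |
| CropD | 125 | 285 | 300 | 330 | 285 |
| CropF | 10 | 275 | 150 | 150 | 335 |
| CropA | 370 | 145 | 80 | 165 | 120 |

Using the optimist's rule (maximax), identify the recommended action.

CropA

Row maxima: CropH=330, CropB=280, CropD=330, CropF=335, CropA=370
Best best-case = 370 → CropA.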